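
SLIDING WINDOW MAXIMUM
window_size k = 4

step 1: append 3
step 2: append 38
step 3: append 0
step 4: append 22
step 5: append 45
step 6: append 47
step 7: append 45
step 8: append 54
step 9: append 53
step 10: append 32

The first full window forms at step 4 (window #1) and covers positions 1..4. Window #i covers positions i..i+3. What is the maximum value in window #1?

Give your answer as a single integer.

step 1: append 3 -> window=[3] (not full yet)
step 2: append 38 -> window=[3, 38] (not full yet)
step 3: append 0 -> window=[3, 38, 0] (not full yet)
step 4: append 22 -> window=[3, 38, 0, 22] -> max=38
Window #1 max = 38

Answer: 38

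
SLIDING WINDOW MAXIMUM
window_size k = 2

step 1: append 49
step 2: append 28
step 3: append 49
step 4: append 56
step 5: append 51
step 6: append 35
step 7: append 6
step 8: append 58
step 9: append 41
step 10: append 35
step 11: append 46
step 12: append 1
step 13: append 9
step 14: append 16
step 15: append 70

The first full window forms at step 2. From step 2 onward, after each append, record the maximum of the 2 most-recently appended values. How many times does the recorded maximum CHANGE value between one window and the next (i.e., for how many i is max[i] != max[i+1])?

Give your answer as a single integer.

Answer: 9

Derivation:
step 1: append 49 -> window=[49] (not full yet)
step 2: append 28 -> window=[49, 28] -> max=49
step 3: append 49 -> window=[28, 49] -> max=49
step 4: append 56 -> window=[49, 56] -> max=56
step 5: append 51 -> window=[56, 51] -> max=56
step 6: append 35 -> window=[51, 35] -> max=51
step 7: append 6 -> window=[35, 6] -> max=35
step 8: append 58 -> window=[6, 58] -> max=58
step 9: append 41 -> window=[58, 41] -> max=58
step 10: append 35 -> window=[41, 35] -> max=41
step 11: append 46 -> window=[35, 46] -> max=46
step 12: append 1 -> window=[46, 1] -> max=46
step 13: append 9 -> window=[1, 9] -> max=9
step 14: append 16 -> window=[9, 16] -> max=16
step 15: append 70 -> window=[16, 70] -> max=70
Recorded maximums: 49 49 56 56 51 35 58 58 41 46 46 9 16 70
Changes between consecutive maximums: 9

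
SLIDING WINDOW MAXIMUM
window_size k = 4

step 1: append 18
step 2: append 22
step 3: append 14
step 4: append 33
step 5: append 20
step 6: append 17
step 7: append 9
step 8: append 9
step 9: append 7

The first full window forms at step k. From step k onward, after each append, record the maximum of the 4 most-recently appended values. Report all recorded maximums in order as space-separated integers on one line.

Answer: 33 33 33 33 20 17

Derivation:
step 1: append 18 -> window=[18] (not full yet)
step 2: append 22 -> window=[18, 22] (not full yet)
step 3: append 14 -> window=[18, 22, 14] (not full yet)
step 4: append 33 -> window=[18, 22, 14, 33] -> max=33
step 5: append 20 -> window=[22, 14, 33, 20] -> max=33
step 6: append 17 -> window=[14, 33, 20, 17] -> max=33
step 7: append 9 -> window=[33, 20, 17, 9] -> max=33
step 8: append 9 -> window=[20, 17, 9, 9] -> max=20
step 9: append 7 -> window=[17, 9, 9, 7] -> max=17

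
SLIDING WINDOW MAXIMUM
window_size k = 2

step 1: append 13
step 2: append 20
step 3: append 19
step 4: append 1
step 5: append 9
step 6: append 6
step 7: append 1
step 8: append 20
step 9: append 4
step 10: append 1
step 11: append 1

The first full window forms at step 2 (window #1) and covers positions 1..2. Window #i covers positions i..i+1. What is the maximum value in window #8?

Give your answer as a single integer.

step 1: append 13 -> window=[13] (not full yet)
step 2: append 20 -> window=[13, 20] -> max=20
step 3: append 19 -> window=[20, 19] -> max=20
step 4: append 1 -> window=[19, 1] -> max=19
step 5: append 9 -> window=[1, 9] -> max=9
step 6: append 6 -> window=[9, 6] -> max=9
step 7: append 1 -> window=[6, 1] -> max=6
step 8: append 20 -> window=[1, 20] -> max=20
step 9: append 4 -> window=[20, 4] -> max=20
Window #8 max = 20

Answer: 20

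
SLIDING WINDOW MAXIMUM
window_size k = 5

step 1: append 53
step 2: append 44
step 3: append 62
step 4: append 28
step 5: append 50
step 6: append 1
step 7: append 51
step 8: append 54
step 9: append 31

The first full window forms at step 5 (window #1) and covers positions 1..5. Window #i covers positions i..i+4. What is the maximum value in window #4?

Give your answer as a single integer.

step 1: append 53 -> window=[53] (not full yet)
step 2: append 44 -> window=[53, 44] (not full yet)
step 3: append 62 -> window=[53, 44, 62] (not full yet)
step 4: append 28 -> window=[53, 44, 62, 28] (not full yet)
step 5: append 50 -> window=[53, 44, 62, 28, 50] -> max=62
step 6: append 1 -> window=[44, 62, 28, 50, 1] -> max=62
step 7: append 51 -> window=[62, 28, 50, 1, 51] -> max=62
step 8: append 54 -> window=[28, 50, 1, 51, 54] -> max=54
Window #4 max = 54

Answer: 54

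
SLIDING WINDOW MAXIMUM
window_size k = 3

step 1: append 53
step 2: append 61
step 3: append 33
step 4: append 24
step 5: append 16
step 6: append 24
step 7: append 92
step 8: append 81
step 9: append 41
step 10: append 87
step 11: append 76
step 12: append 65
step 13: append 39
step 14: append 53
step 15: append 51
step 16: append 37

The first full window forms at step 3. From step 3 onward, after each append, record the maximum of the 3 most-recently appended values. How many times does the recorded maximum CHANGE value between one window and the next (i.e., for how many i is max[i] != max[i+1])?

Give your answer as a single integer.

Answer: 7

Derivation:
step 1: append 53 -> window=[53] (not full yet)
step 2: append 61 -> window=[53, 61] (not full yet)
step 3: append 33 -> window=[53, 61, 33] -> max=61
step 4: append 24 -> window=[61, 33, 24] -> max=61
step 5: append 16 -> window=[33, 24, 16] -> max=33
step 6: append 24 -> window=[24, 16, 24] -> max=24
step 7: append 92 -> window=[16, 24, 92] -> max=92
step 8: append 81 -> window=[24, 92, 81] -> max=92
step 9: append 41 -> window=[92, 81, 41] -> max=92
step 10: append 87 -> window=[81, 41, 87] -> max=87
step 11: append 76 -> window=[41, 87, 76] -> max=87
step 12: append 65 -> window=[87, 76, 65] -> max=87
step 13: append 39 -> window=[76, 65, 39] -> max=76
step 14: append 53 -> window=[65, 39, 53] -> max=65
step 15: append 51 -> window=[39, 53, 51] -> max=53
step 16: append 37 -> window=[53, 51, 37] -> max=53
Recorded maximums: 61 61 33 24 92 92 92 87 87 87 76 65 53 53
Changes between consecutive maximums: 7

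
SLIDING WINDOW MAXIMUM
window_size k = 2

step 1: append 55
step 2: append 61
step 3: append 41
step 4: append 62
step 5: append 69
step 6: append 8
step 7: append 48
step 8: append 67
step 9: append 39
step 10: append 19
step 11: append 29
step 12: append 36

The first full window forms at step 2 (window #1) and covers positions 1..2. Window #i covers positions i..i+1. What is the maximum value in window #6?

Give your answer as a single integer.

step 1: append 55 -> window=[55] (not full yet)
step 2: append 61 -> window=[55, 61] -> max=61
step 3: append 41 -> window=[61, 41] -> max=61
step 4: append 62 -> window=[41, 62] -> max=62
step 5: append 69 -> window=[62, 69] -> max=69
step 6: append 8 -> window=[69, 8] -> max=69
step 7: append 48 -> window=[8, 48] -> max=48
Window #6 max = 48

Answer: 48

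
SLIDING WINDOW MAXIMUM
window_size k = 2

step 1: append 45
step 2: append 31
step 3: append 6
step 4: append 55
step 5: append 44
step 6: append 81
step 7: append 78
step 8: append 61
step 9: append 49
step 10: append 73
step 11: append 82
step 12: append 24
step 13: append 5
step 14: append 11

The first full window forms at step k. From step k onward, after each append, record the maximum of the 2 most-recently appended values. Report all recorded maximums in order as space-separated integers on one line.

step 1: append 45 -> window=[45] (not full yet)
step 2: append 31 -> window=[45, 31] -> max=45
step 3: append 6 -> window=[31, 6] -> max=31
step 4: append 55 -> window=[6, 55] -> max=55
step 5: append 44 -> window=[55, 44] -> max=55
step 6: append 81 -> window=[44, 81] -> max=81
step 7: append 78 -> window=[81, 78] -> max=81
step 8: append 61 -> window=[78, 61] -> max=78
step 9: append 49 -> window=[61, 49] -> max=61
step 10: append 73 -> window=[49, 73] -> max=73
step 11: append 82 -> window=[73, 82] -> max=82
step 12: append 24 -> window=[82, 24] -> max=82
step 13: append 5 -> window=[24, 5] -> max=24
step 14: append 11 -> window=[5, 11] -> max=11

Answer: 45 31 55 55 81 81 78 61 73 82 82 24 11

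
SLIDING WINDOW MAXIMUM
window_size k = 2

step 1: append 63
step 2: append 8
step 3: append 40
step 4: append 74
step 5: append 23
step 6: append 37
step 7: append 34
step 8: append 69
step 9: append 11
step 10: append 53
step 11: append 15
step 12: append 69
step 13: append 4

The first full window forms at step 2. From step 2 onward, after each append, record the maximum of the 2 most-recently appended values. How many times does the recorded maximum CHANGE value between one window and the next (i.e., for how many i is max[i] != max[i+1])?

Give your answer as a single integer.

step 1: append 63 -> window=[63] (not full yet)
step 2: append 8 -> window=[63, 8] -> max=63
step 3: append 40 -> window=[8, 40] -> max=40
step 4: append 74 -> window=[40, 74] -> max=74
step 5: append 23 -> window=[74, 23] -> max=74
step 6: append 37 -> window=[23, 37] -> max=37
step 7: append 34 -> window=[37, 34] -> max=37
step 8: append 69 -> window=[34, 69] -> max=69
step 9: append 11 -> window=[69, 11] -> max=69
step 10: append 53 -> window=[11, 53] -> max=53
step 11: append 15 -> window=[53, 15] -> max=53
step 12: append 69 -> window=[15, 69] -> max=69
step 13: append 4 -> window=[69, 4] -> max=69
Recorded maximums: 63 40 74 74 37 37 69 69 53 53 69 69
Changes between consecutive maximums: 6

Answer: 6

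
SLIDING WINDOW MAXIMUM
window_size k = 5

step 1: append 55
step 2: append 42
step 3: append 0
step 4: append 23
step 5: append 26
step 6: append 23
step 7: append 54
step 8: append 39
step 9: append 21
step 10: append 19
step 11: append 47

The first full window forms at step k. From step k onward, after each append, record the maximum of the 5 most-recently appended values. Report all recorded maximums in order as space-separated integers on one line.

step 1: append 55 -> window=[55] (not full yet)
step 2: append 42 -> window=[55, 42] (not full yet)
step 3: append 0 -> window=[55, 42, 0] (not full yet)
step 4: append 23 -> window=[55, 42, 0, 23] (not full yet)
step 5: append 26 -> window=[55, 42, 0, 23, 26] -> max=55
step 6: append 23 -> window=[42, 0, 23, 26, 23] -> max=42
step 7: append 54 -> window=[0, 23, 26, 23, 54] -> max=54
step 8: append 39 -> window=[23, 26, 23, 54, 39] -> max=54
step 9: append 21 -> window=[26, 23, 54, 39, 21] -> max=54
step 10: append 19 -> window=[23, 54, 39, 21, 19] -> max=54
step 11: append 47 -> window=[54, 39, 21, 19, 47] -> max=54

Answer: 55 42 54 54 54 54 54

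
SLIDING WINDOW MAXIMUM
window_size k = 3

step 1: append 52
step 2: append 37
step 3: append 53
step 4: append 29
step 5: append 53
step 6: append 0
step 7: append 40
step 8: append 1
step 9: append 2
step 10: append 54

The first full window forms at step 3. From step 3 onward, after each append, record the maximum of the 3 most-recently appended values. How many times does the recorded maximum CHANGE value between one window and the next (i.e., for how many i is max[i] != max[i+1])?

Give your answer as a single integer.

step 1: append 52 -> window=[52] (not full yet)
step 2: append 37 -> window=[52, 37] (not full yet)
step 3: append 53 -> window=[52, 37, 53] -> max=53
step 4: append 29 -> window=[37, 53, 29] -> max=53
step 5: append 53 -> window=[53, 29, 53] -> max=53
step 6: append 0 -> window=[29, 53, 0] -> max=53
step 7: append 40 -> window=[53, 0, 40] -> max=53
step 8: append 1 -> window=[0, 40, 1] -> max=40
step 9: append 2 -> window=[40, 1, 2] -> max=40
step 10: append 54 -> window=[1, 2, 54] -> max=54
Recorded maximums: 53 53 53 53 53 40 40 54
Changes between consecutive maximums: 2

Answer: 2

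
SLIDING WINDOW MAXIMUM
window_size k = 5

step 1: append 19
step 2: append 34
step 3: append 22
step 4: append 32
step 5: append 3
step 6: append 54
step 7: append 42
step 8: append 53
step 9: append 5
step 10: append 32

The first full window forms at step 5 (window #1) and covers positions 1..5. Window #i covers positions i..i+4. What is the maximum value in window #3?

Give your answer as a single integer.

Answer: 54

Derivation:
step 1: append 19 -> window=[19] (not full yet)
step 2: append 34 -> window=[19, 34] (not full yet)
step 3: append 22 -> window=[19, 34, 22] (not full yet)
step 4: append 32 -> window=[19, 34, 22, 32] (not full yet)
step 5: append 3 -> window=[19, 34, 22, 32, 3] -> max=34
step 6: append 54 -> window=[34, 22, 32, 3, 54] -> max=54
step 7: append 42 -> window=[22, 32, 3, 54, 42] -> max=54
Window #3 max = 54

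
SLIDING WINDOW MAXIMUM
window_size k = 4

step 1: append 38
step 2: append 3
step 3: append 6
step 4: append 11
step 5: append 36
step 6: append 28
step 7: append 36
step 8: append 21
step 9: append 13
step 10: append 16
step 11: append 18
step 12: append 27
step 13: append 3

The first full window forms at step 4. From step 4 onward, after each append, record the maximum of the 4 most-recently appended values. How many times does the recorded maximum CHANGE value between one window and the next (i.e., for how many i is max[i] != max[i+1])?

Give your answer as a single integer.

step 1: append 38 -> window=[38] (not full yet)
step 2: append 3 -> window=[38, 3] (not full yet)
step 3: append 6 -> window=[38, 3, 6] (not full yet)
step 4: append 11 -> window=[38, 3, 6, 11] -> max=38
step 5: append 36 -> window=[3, 6, 11, 36] -> max=36
step 6: append 28 -> window=[6, 11, 36, 28] -> max=36
step 7: append 36 -> window=[11, 36, 28, 36] -> max=36
step 8: append 21 -> window=[36, 28, 36, 21] -> max=36
step 9: append 13 -> window=[28, 36, 21, 13] -> max=36
step 10: append 16 -> window=[36, 21, 13, 16] -> max=36
step 11: append 18 -> window=[21, 13, 16, 18] -> max=21
step 12: append 27 -> window=[13, 16, 18, 27] -> max=27
step 13: append 3 -> window=[16, 18, 27, 3] -> max=27
Recorded maximums: 38 36 36 36 36 36 36 21 27 27
Changes between consecutive maximums: 3

Answer: 3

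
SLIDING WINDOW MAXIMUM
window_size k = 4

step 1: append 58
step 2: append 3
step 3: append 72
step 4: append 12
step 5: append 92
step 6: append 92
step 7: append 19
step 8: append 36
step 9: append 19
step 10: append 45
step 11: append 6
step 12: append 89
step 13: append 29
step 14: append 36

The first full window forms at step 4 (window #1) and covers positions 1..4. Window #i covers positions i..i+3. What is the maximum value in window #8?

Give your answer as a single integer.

Answer: 45

Derivation:
step 1: append 58 -> window=[58] (not full yet)
step 2: append 3 -> window=[58, 3] (not full yet)
step 3: append 72 -> window=[58, 3, 72] (not full yet)
step 4: append 12 -> window=[58, 3, 72, 12] -> max=72
step 5: append 92 -> window=[3, 72, 12, 92] -> max=92
step 6: append 92 -> window=[72, 12, 92, 92] -> max=92
step 7: append 19 -> window=[12, 92, 92, 19] -> max=92
step 8: append 36 -> window=[92, 92, 19, 36] -> max=92
step 9: append 19 -> window=[92, 19, 36, 19] -> max=92
step 10: append 45 -> window=[19, 36, 19, 45] -> max=45
step 11: append 6 -> window=[36, 19, 45, 6] -> max=45
Window #8 max = 45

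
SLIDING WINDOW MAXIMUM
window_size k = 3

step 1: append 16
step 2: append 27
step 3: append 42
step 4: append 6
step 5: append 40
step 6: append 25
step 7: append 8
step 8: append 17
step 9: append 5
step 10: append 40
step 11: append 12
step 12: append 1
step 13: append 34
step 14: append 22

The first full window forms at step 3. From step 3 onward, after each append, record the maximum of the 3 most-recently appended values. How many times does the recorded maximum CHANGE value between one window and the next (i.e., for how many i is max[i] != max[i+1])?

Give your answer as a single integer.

Answer: 5

Derivation:
step 1: append 16 -> window=[16] (not full yet)
step 2: append 27 -> window=[16, 27] (not full yet)
step 3: append 42 -> window=[16, 27, 42] -> max=42
step 4: append 6 -> window=[27, 42, 6] -> max=42
step 5: append 40 -> window=[42, 6, 40] -> max=42
step 6: append 25 -> window=[6, 40, 25] -> max=40
step 7: append 8 -> window=[40, 25, 8] -> max=40
step 8: append 17 -> window=[25, 8, 17] -> max=25
step 9: append 5 -> window=[8, 17, 5] -> max=17
step 10: append 40 -> window=[17, 5, 40] -> max=40
step 11: append 12 -> window=[5, 40, 12] -> max=40
step 12: append 1 -> window=[40, 12, 1] -> max=40
step 13: append 34 -> window=[12, 1, 34] -> max=34
step 14: append 22 -> window=[1, 34, 22] -> max=34
Recorded maximums: 42 42 42 40 40 25 17 40 40 40 34 34
Changes between consecutive maximums: 5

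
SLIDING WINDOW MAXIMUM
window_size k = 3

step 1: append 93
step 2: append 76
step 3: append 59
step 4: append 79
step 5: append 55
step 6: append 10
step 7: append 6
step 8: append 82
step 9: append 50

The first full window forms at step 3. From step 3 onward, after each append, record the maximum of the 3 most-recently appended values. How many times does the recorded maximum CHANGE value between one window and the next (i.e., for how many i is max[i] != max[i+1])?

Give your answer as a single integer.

step 1: append 93 -> window=[93] (not full yet)
step 2: append 76 -> window=[93, 76] (not full yet)
step 3: append 59 -> window=[93, 76, 59] -> max=93
step 4: append 79 -> window=[76, 59, 79] -> max=79
step 5: append 55 -> window=[59, 79, 55] -> max=79
step 6: append 10 -> window=[79, 55, 10] -> max=79
step 7: append 6 -> window=[55, 10, 6] -> max=55
step 8: append 82 -> window=[10, 6, 82] -> max=82
step 9: append 50 -> window=[6, 82, 50] -> max=82
Recorded maximums: 93 79 79 79 55 82 82
Changes between consecutive maximums: 3

Answer: 3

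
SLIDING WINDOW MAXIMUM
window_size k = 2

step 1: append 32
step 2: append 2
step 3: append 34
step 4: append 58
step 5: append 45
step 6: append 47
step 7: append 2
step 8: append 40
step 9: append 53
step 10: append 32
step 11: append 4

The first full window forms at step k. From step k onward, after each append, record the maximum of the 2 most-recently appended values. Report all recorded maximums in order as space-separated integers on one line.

Answer: 32 34 58 58 47 47 40 53 53 32

Derivation:
step 1: append 32 -> window=[32] (not full yet)
step 2: append 2 -> window=[32, 2] -> max=32
step 3: append 34 -> window=[2, 34] -> max=34
step 4: append 58 -> window=[34, 58] -> max=58
step 5: append 45 -> window=[58, 45] -> max=58
step 6: append 47 -> window=[45, 47] -> max=47
step 7: append 2 -> window=[47, 2] -> max=47
step 8: append 40 -> window=[2, 40] -> max=40
step 9: append 53 -> window=[40, 53] -> max=53
step 10: append 32 -> window=[53, 32] -> max=53
step 11: append 4 -> window=[32, 4] -> max=32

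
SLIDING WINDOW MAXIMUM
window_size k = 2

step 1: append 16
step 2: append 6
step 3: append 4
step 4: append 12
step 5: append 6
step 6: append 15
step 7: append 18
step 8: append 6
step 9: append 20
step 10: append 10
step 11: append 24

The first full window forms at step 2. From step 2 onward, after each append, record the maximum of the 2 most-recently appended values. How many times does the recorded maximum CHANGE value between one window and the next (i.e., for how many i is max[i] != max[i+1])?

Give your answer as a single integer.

Answer: 6

Derivation:
step 1: append 16 -> window=[16] (not full yet)
step 2: append 6 -> window=[16, 6] -> max=16
step 3: append 4 -> window=[6, 4] -> max=6
step 4: append 12 -> window=[4, 12] -> max=12
step 5: append 6 -> window=[12, 6] -> max=12
step 6: append 15 -> window=[6, 15] -> max=15
step 7: append 18 -> window=[15, 18] -> max=18
step 8: append 6 -> window=[18, 6] -> max=18
step 9: append 20 -> window=[6, 20] -> max=20
step 10: append 10 -> window=[20, 10] -> max=20
step 11: append 24 -> window=[10, 24] -> max=24
Recorded maximums: 16 6 12 12 15 18 18 20 20 24
Changes between consecutive maximums: 6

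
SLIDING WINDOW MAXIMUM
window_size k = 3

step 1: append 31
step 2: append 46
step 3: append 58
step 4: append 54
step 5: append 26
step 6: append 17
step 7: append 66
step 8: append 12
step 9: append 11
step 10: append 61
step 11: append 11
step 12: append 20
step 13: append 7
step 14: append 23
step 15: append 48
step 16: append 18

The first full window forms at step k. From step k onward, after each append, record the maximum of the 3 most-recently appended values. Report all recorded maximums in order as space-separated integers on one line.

step 1: append 31 -> window=[31] (not full yet)
step 2: append 46 -> window=[31, 46] (not full yet)
step 3: append 58 -> window=[31, 46, 58] -> max=58
step 4: append 54 -> window=[46, 58, 54] -> max=58
step 5: append 26 -> window=[58, 54, 26] -> max=58
step 6: append 17 -> window=[54, 26, 17] -> max=54
step 7: append 66 -> window=[26, 17, 66] -> max=66
step 8: append 12 -> window=[17, 66, 12] -> max=66
step 9: append 11 -> window=[66, 12, 11] -> max=66
step 10: append 61 -> window=[12, 11, 61] -> max=61
step 11: append 11 -> window=[11, 61, 11] -> max=61
step 12: append 20 -> window=[61, 11, 20] -> max=61
step 13: append 7 -> window=[11, 20, 7] -> max=20
step 14: append 23 -> window=[20, 7, 23] -> max=23
step 15: append 48 -> window=[7, 23, 48] -> max=48
step 16: append 18 -> window=[23, 48, 18] -> max=48

Answer: 58 58 58 54 66 66 66 61 61 61 20 23 48 48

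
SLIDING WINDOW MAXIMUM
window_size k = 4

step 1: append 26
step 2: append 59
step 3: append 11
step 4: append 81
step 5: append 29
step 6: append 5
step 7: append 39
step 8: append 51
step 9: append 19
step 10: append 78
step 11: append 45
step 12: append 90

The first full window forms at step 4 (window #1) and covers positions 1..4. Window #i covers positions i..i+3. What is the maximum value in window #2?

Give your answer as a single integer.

Answer: 81

Derivation:
step 1: append 26 -> window=[26] (not full yet)
step 2: append 59 -> window=[26, 59] (not full yet)
step 3: append 11 -> window=[26, 59, 11] (not full yet)
step 4: append 81 -> window=[26, 59, 11, 81] -> max=81
step 5: append 29 -> window=[59, 11, 81, 29] -> max=81
Window #2 max = 81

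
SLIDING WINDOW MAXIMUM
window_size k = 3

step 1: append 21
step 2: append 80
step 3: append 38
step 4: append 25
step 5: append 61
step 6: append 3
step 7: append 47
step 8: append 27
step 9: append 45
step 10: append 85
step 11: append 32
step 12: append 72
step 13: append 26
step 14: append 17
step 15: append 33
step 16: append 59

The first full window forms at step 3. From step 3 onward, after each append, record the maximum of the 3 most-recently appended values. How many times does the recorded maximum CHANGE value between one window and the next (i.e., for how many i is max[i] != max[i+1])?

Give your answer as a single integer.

Answer: 6

Derivation:
step 1: append 21 -> window=[21] (not full yet)
step 2: append 80 -> window=[21, 80] (not full yet)
step 3: append 38 -> window=[21, 80, 38] -> max=80
step 4: append 25 -> window=[80, 38, 25] -> max=80
step 5: append 61 -> window=[38, 25, 61] -> max=61
step 6: append 3 -> window=[25, 61, 3] -> max=61
step 7: append 47 -> window=[61, 3, 47] -> max=61
step 8: append 27 -> window=[3, 47, 27] -> max=47
step 9: append 45 -> window=[47, 27, 45] -> max=47
step 10: append 85 -> window=[27, 45, 85] -> max=85
step 11: append 32 -> window=[45, 85, 32] -> max=85
step 12: append 72 -> window=[85, 32, 72] -> max=85
step 13: append 26 -> window=[32, 72, 26] -> max=72
step 14: append 17 -> window=[72, 26, 17] -> max=72
step 15: append 33 -> window=[26, 17, 33] -> max=33
step 16: append 59 -> window=[17, 33, 59] -> max=59
Recorded maximums: 80 80 61 61 61 47 47 85 85 85 72 72 33 59
Changes between consecutive maximums: 6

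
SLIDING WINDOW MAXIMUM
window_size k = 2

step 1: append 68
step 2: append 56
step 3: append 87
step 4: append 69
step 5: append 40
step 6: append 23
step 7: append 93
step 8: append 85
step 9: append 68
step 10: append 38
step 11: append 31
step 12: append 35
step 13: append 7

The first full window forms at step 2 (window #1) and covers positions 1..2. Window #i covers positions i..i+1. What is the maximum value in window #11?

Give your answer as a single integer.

Answer: 35

Derivation:
step 1: append 68 -> window=[68] (not full yet)
step 2: append 56 -> window=[68, 56] -> max=68
step 3: append 87 -> window=[56, 87] -> max=87
step 4: append 69 -> window=[87, 69] -> max=87
step 5: append 40 -> window=[69, 40] -> max=69
step 6: append 23 -> window=[40, 23] -> max=40
step 7: append 93 -> window=[23, 93] -> max=93
step 8: append 85 -> window=[93, 85] -> max=93
step 9: append 68 -> window=[85, 68] -> max=85
step 10: append 38 -> window=[68, 38] -> max=68
step 11: append 31 -> window=[38, 31] -> max=38
step 12: append 35 -> window=[31, 35] -> max=35
Window #11 max = 35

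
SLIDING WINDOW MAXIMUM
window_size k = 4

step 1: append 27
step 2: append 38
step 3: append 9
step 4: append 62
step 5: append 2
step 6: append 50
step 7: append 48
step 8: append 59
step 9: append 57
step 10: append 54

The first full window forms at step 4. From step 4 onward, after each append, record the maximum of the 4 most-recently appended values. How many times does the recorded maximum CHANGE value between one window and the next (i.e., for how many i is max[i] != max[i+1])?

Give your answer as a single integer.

step 1: append 27 -> window=[27] (not full yet)
step 2: append 38 -> window=[27, 38] (not full yet)
step 3: append 9 -> window=[27, 38, 9] (not full yet)
step 4: append 62 -> window=[27, 38, 9, 62] -> max=62
step 5: append 2 -> window=[38, 9, 62, 2] -> max=62
step 6: append 50 -> window=[9, 62, 2, 50] -> max=62
step 7: append 48 -> window=[62, 2, 50, 48] -> max=62
step 8: append 59 -> window=[2, 50, 48, 59] -> max=59
step 9: append 57 -> window=[50, 48, 59, 57] -> max=59
step 10: append 54 -> window=[48, 59, 57, 54] -> max=59
Recorded maximums: 62 62 62 62 59 59 59
Changes between consecutive maximums: 1

Answer: 1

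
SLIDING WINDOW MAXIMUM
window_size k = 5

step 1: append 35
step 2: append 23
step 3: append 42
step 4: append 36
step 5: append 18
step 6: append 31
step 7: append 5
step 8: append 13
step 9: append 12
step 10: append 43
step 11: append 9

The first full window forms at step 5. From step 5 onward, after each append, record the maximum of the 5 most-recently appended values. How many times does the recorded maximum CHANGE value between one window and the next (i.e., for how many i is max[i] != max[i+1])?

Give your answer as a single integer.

step 1: append 35 -> window=[35] (not full yet)
step 2: append 23 -> window=[35, 23] (not full yet)
step 3: append 42 -> window=[35, 23, 42] (not full yet)
step 4: append 36 -> window=[35, 23, 42, 36] (not full yet)
step 5: append 18 -> window=[35, 23, 42, 36, 18] -> max=42
step 6: append 31 -> window=[23, 42, 36, 18, 31] -> max=42
step 7: append 5 -> window=[42, 36, 18, 31, 5] -> max=42
step 8: append 13 -> window=[36, 18, 31, 5, 13] -> max=36
step 9: append 12 -> window=[18, 31, 5, 13, 12] -> max=31
step 10: append 43 -> window=[31, 5, 13, 12, 43] -> max=43
step 11: append 9 -> window=[5, 13, 12, 43, 9] -> max=43
Recorded maximums: 42 42 42 36 31 43 43
Changes between consecutive maximums: 3

Answer: 3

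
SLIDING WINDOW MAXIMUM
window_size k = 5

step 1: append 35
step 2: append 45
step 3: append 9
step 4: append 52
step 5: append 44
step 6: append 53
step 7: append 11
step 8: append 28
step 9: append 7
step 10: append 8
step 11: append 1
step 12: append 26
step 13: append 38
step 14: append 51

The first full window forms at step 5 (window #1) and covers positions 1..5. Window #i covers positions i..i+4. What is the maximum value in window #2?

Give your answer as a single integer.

Answer: 53

Derivation:
step 1: append 35 -> window=[35] (not full yet)
step 2: append 45 -> window=[35, 45] (not full yet)
step 3: append 9 -> window=[35, 45, 9] (not full yet)
step 4: append 52 -> window=[35, 45, 9, 52] (not full yet)
step 5: append 44 -> window=[35, 45, 9, 52, 44] -> max=52
step 6: append 53 -> window=[45, 9, 52, 44, 53] -> max=53
Window #2 max = 53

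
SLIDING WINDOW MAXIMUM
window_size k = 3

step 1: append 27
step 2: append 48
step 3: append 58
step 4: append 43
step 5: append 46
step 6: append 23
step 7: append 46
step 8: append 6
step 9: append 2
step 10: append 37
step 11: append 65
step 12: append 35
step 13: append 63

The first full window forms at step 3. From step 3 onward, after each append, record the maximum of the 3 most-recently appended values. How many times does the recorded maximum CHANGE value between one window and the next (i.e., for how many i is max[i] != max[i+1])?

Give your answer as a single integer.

step 1: append 27 -> window=[27] (not full yet)
step 2: append 48 -> window=[27, 48] (not full yet)
step 3: append 58 -> window=[27, 48, 58] -> max=58
step 4: append 43 -> window=[48, 58, 43] -> max=58
step 5: append 46 -> window=[58, 43, 46] -> max=58
step 6: append 23 -> window=[43, 46, 23] -> max=46
step 7: append 46 -> window=[46, 23, 46] -> max=46
step 8: append 6 -> window=[23, 46, 6] -> max=46
step 9: append 2 -> window=[46, 6, 2] -> max=46
step 10: append 37 -> window=[6, 2, 37] -> max=37
step 11: append 65 -> window=[2, 37, 65] -> max=65
step 12: append 35 -> window=[37, 65, 35] -> max=65
step 13: append 63 -> window=[65, 35, 63] -> max=65
Recorded maximums: 58 58 58 46 46 46 46 37 65 65 65
Changes between consecutive maximums: 3

Answer: 3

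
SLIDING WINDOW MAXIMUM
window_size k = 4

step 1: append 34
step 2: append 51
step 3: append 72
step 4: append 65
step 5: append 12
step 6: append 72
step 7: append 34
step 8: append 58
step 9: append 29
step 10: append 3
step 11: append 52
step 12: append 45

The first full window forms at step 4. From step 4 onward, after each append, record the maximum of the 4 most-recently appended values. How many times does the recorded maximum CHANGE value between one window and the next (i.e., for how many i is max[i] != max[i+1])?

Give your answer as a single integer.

Answer: 2

Derivation:
step 1: append 34 -> window=[34] (not full yet)
step 2: append 51 -> window=[34, 51] (not full yet)
step 3: append 72 -> window=[34, 51, 72] (not full yet)
step 4: append 65 -> window=[34, 51, 72, 65] -> max=72
step 5: append 12 -> window=[51, 72, 65, 12] -> max=72
step 6: append 72 -> window=[72, 65, 12, 72] -> max=72
step 7: append 34 -> window=[65, 12, 72, 34] -> max=72
step 8: append 58 -> window=[12, 72, 34, 58] -> max=72
step 9: append 29 -> window=[72, 34, 58, 29] -> max=72
step 10: append 3 -> window=[34, 58, 29, 3] -> max=58
step 11: append 52 -> window=[58, 29, 3, 52] -> max=58
step 12: append 45 -> window=[29, 3, 52, 45] -> max=52
Recorded maximums: 72 72 72 72 72 72 58 58 52
Changes between consecutive maximums: 2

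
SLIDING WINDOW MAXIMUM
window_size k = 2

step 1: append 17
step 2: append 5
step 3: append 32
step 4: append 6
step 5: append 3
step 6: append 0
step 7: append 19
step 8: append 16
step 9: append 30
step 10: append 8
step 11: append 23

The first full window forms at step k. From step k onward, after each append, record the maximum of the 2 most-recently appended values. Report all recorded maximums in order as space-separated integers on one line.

step 1: append 17 -> window=[17] (not full yet)
step 2: append 5 -> window=[17, 5] -> max=17
step 3: append 32 -> window=[5, 32] -> max=32
step 4: append 6 -> window=[32, 6] -> max=32
step 5: append 3 -> window=[6, 3] -> max=6
step 6: append 0 -> window=[3, 0] -> max=3
step 7: append 19 -> window=[0, 19] -> max=19
step 8: append 16 -> window=[19, 16] -> max=19
step 9: append 30 -> window=[16, 30] -> max=30
step 10: append 8 -> window=[30, 8] -> max=30
step 11: append 23 -> window=[8, 23] -> max=23

Answer: 17 32 32 6 3 19 19 30 30 23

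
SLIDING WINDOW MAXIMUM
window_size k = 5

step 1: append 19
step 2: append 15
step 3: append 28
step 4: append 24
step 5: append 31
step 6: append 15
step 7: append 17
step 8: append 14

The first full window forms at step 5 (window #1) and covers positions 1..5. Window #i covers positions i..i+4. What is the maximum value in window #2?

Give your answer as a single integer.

step 1: append 19 -> window=[19] (not full yet)
step 2: append 15 -> window=[19, 15] (not full yet)
step 3: append 28 -> window=[19, 15, 28] (not full yet)
step 4: append 24 -> window=[19, 15, 28, 24] (not full yet)
step 5: append 31 -> window=[19, 15, 28, 24, 31] -> max=31
step 6: append 15 -> window=[15, 28, 24, 31, 15] -> max=31
Window #2 max = 31

Answer: 31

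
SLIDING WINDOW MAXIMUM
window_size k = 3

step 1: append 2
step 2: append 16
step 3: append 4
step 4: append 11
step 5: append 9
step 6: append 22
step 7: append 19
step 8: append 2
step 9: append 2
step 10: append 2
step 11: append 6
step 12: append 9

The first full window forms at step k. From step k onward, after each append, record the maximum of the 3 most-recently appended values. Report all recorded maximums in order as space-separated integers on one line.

Answer: 16 16 11 22 22 22 19 2 6 9

Derivation:
step 1: append 2 -> window=[2] (not full yet)
step 2: append 16 -> window=[2, 16] (not full yet)
step 3: append 4 -> window=[2, 16, 4] -> max=16
step 4: append 11 -> window=[16, 4, 11] -> max=16
step 5: append 9 -> window=[4, 11, 9] -> max=11
step 6: append 22 -> window=[11, 9, 22] -> max=22
step 7: append 19 -> window=[9, 22, 19] -> max=22
step 8: append 2 -> window=[22, 19, 2] -> max=22
step 9: append 2 -> window=[19, 2, 2] -> max=19
step 10: append 2 -> window=[2, 2, 2] -> max=2
step 11: append 6 -> window=[2, 2, 6] -> max=6
step 12: append 9 -> window=[2, 6, 9] -> max=9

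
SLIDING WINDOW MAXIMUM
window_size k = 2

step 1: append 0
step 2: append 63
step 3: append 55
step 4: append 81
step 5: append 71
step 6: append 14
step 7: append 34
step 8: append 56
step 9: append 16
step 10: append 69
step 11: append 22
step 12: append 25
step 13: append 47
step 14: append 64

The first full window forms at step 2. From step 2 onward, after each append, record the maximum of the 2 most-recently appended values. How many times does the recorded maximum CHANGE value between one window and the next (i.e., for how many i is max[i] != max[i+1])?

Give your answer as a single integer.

step 1: append 0 -> window=[0] (not full yet)
step 2: append 63 -> window=[0, 63] -> max=63
step 3: append 55 -> window=[63, 55] -> max=63
step 4: append 81 -> window=[55, 81] -> max=81
step 5: append 71 -> window=[81, 71] -> max=81
step 6: append 14 -> window=[71, 14] -> max=71
step 7: append 34 -> window=[14, 34] -> max=34
step 8: append 56 -> window=[34, 56] -> max=56
step 9: append 16 -> window=[56, 16] -> max=56
step 10: append 69 -> window=[16, 69] -> max=69
step 11: append 22 -> window=[69, 22] -> max=69
step 12: append 25 -> window=[22, 25] -> max=25
step 13: append 47 -> window=[25, 47] -> max=47
step 14: append 64 -> window=[47, 64] -> max=64
Recorded maximums: 63 63 81 81 71 34 56 56 69 69 25 47 64
Changes between consecutive maximums: 8

Answer: 8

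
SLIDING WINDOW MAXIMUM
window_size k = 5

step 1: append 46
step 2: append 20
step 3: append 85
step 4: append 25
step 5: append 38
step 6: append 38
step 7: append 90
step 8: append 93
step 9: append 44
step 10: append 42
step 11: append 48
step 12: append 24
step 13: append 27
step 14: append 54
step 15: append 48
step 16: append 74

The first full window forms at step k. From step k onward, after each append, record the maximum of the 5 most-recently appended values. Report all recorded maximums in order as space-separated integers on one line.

step 1: append 46 -> window=[46] (not full yet)
step 2: append 20 -> window=[46, 20] (not full yet)
step 3: append 85 -> window=[46, 20, 85] (not full yet)
step 4: append 25 -> window=[46, 20, 85, 25] (not full yet)
step 5: append 38 -> window=[46, 20, 85, 25, 38] -> max=85
step 6: append 38 -> window=[20, 85, 25, 38, 38] -> max=85
step 7: append 90 -> window=[85, 25, 38, 38, 90] -> max=90
step 8: append 93 -> window=[25, 38, 38, 90, 93] -> max=93
step 9: append 44 -> window=[38, 38, 90, 93, 44] -> max=93
step 10: append 42 -> window=[38, 90, 93, 44, 42] -> max=93
step 11: append 48 -> window=[90, 93, 44, 42, 48] -> max=93
step 12: append 24 -> window=[93, 44, 42, 48, 24] -> max=93
step 13: append 27 -> window=[44, 42, 48, 24, 27] -> max=48
step 14: append 54 -> window=[42, 48, 24, 27, 54] -> max=54
step 15: append 48 -> window=[48, 24, 27, 54, 48] -> max=54
step 16: append 74 -> window=[24, 27, 54, 48, 74] -> max=74

Answer: 85 85 90 93 93 93 93 93 48 54 54 74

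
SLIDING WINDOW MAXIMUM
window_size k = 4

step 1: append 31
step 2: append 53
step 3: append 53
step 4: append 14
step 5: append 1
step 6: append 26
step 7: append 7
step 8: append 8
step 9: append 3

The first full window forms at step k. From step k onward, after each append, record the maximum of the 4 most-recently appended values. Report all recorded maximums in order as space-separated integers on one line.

Answer: 53 53 53 26 26 26

Derivation:
step 1: append 31 -> window=[31] (not full yet)
step 2: append 53 -> window=[31, 53] (not full yet)
step 3: append 53 -> window=[31, 53, 53] (not full yet)
step 4: append 14 -> window=[31, 53, 53, 14] -> max=53
step 5: append 1 -> window=[53, 53, 14, 1] -> max=53
step 6: append 26 -> window=[53, 14, 1, 26] -> max=53
step 7: append 7 -> window=[14, 1, 26, 7] -> max=26
step 8: append 8 -> window=[1, 26, 7, 8] -> max=26
step 9: append 3 -> window=[26, 7, 8, 3] -> max=26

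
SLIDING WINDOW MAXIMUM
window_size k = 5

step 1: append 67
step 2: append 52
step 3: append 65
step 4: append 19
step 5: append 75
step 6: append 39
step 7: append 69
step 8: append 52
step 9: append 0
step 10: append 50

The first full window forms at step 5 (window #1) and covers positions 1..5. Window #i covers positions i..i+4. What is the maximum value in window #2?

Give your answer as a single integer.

Answer: 75

Derivation:
step 1: append 67 -> window=[67] (not full yet)
step 2: append 52 -> window=[67, 52] (not full yet)
step 3: append 65 -> window=[67, 52, 65] (not full yet)
step 4: append 19 -> window=[67, 52, 65, 19] (not full yet)
step 5: append 75 -> window=[67, 52, 65, 19, 75] -> max=75
step 6: append 39 -> window=[52, 65, 19, 75, 39] -> max=75
Window #2 max = 75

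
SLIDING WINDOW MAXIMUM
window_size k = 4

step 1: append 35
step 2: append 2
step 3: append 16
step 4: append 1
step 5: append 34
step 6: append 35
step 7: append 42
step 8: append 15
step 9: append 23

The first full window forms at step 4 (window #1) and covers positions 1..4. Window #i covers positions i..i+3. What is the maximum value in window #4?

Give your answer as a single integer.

Answer: 42

Derivation:
step 1: append 35 -> window=[35] (not full yet)
step 2: append 2 -> window=[35, 2] (not full yet)
step 3: append 16 -> window=[35, 2, 16] (not full yet)
step 4: append 1 -> window=[35, 2, 16, 1] -> max=35
step 5: append 34 -> window=[2, 16, 1, 34] -> max=34
step 6: append 35 -> window=[16, 1, 34, 35] -> max=35
step 7: append 42 -> window=[1, 34, 35, 42] -> max=42
Window #4 max = 42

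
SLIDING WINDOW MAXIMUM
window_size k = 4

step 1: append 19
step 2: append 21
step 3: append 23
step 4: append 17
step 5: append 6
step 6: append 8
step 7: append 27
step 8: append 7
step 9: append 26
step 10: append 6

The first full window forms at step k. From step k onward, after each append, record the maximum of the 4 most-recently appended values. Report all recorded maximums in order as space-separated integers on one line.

step 1: append 19 -> window=[19] (not full yet)
step 2: append 21 -> window=[19, 21] (not full yet)
step 3: append 23 -> window=[19, 21, 23] (not full yet)
step 4: append 17 -> window=[19, 21, 23, 17] -> max=23
step 5: append 6 -> window=[21, 23, 17, 6] -> max=23
step 6: append 8 -> window=[23, 17, 6, 8] -> max=23
step 7: append 27 -> window=[17, 6, 8, 27] -> max=27
step 8: append 7 -> window=[6, 8, 27, 7] -> max=27
step 9: append 26 -> window=[8, 27, 7, 26] -> max=27
step 10: append 6 -> window=[27, 7, 26, 6] -> max=27

Answer: 23 23 23 27 27 27 27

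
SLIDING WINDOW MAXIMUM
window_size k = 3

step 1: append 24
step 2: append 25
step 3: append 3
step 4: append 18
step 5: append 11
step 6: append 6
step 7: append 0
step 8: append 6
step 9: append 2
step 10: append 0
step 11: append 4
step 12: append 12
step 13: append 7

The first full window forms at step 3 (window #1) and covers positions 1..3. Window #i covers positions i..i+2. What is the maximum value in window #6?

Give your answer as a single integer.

Answer: 6

Derivation:
step 1: append 24 -> window=[24] (not full yet)
step 2: append 25 -> window=[24, 25] (not full yet)
step 3: append 3 -> window=[24, 25, 3] -> max=25
step 4: append 18 -> window=[25, 3, 18] -> max=25
step 5: append 11 -> window=[3, 18, 11] -> max=18
step 6: append 6 -> window=[18, 11, 6] -> max=18
step 7: append 0 -> window=[11, 6, 0] -> max=11
step 8: append 6 -> window=[6, 0, 6] -> max=6
Window #6 max = 6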